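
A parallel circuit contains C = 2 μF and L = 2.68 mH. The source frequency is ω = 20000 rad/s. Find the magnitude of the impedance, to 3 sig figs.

46.9 Ω

X_L = ωL = 53.6 Ω
X_C = 1/(ωC) = 25.0 Ω
Parallel: admittances add. Y = 1/(jωL) + jωC
Y = (0 + j0.0213) S
|Y| = 0.0213 S → |Z| = 1/|Y| = 46.9 Ω, ∠Z = −∠Y = -90.0°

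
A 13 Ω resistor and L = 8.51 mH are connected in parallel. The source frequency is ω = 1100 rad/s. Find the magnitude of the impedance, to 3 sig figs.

X_L = ωL = 9.36 Ω
Parallel: admittances add. Y = 1/R + 1/(jωL)
Y = (0.0769 − j0.107) S
|Y| = 0.132 S → |Z| = 1/|Y| = 7.60 Ω, ∠Z = −∠Y = 54.2°

7.60 Ω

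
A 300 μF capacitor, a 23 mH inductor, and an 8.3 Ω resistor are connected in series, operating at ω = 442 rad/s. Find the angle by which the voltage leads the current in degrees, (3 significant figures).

17.5°

X_L = ωL = 10.2 Ω
X_C = 1/(ωC) = 7.54 Ω
Net reactance X = X_L − X_C = 2.62 Ω
Z = 8.30 + j2.62 Ω
|Z| = √(8.30² + 2.62²) = 8.71 Ω
∠Z = arctan(2.62/8.30) = 17.5°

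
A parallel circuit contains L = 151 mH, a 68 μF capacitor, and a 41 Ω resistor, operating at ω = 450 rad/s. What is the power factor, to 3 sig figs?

0.838

X_L = ωL = 68.0 Ω
X_C = 1/(ωC) = 32.7 Ω
Parallel: admittances add. Y = 1/R + 1/(jωL) + jωC
Y = (0.0244 + j0.0159) S
|Y| = 0.0291 S → |Z| = 1/|Y| = 34.4 Ω, ∠Z = −∠Y = -33.1°
cos φ = cos(-33.1°) = 0.838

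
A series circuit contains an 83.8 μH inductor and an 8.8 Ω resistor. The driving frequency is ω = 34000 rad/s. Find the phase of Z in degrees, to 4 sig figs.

X_L = ωL = 2.849 Ω
Z = 8.800 + j2.849 Ω
|Z| = √(8.800² + 2.849²) = 9.250 Ω
∠Z = arctan(2.849/8.800) = 17.94°

17.94°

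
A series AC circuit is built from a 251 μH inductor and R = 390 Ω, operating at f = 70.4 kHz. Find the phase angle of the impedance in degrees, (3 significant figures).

ω = 2πf = 442300 rad/s
X_L = ωL = 111 Ω
Z = 390 + j111 Ω
|Z| = √(390² + 111²) = 405 Ω
∠Z = arctan(111/390) = 15.9°

15.9°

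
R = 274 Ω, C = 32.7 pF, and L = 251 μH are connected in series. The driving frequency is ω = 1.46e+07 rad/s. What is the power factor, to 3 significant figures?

0.172

X_L = ωL = 3660 Ω
X_C = 1/(ωC) = 2090 Ω
Net reactance X = X_L − X_C = 1570 Ω
Z = 274 + j1570 Ω
|Z| = √(274² + 1570²) = 1590 Ω
∠Z = arctan(1570/274) = 80.1°
cos φ = cos(80.1°) = 0.172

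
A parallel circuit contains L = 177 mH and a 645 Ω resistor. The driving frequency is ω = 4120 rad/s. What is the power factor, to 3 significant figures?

X_L = ωL = 729 Ω
Parallel: admittances add. Y = 1/R + 1/(jωL)
Y = (0.00155 − j0.00137) S
|Y| = 0.00207 S → |Z| = 1/|Y| = 483 Ω, ∠Z = −∠Y = 41.5°
cos φ = cos(41.5°) = 0.749

0.749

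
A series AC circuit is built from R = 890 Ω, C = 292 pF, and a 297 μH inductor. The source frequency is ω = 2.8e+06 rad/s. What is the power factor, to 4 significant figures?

X_L = ωL = 831.6 Ω
X_C = 1/(ωC) = 1223 Ω
Net reactance X = X_L − X_C = -391.5 Ω
Z = 890.0 − j391.5 Ω
|Z| = √(890.0² + 391.5²) = 972.3 Ω
∠Z = arctan(-391.5/890.0) = -23.74°
cos φ = cos(-23.74°) = 0.9154

0.9154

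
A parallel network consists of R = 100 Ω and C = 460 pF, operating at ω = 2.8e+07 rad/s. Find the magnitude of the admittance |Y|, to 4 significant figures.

X_C = 1/(ωC) = 77.64 Ω
Parallel: admittances add. Y = 1/R + jωC
Y = (0.01000 + j0.01288) S
|Y| = 0.01631 S → |Z| = 1/|Y| = 61.33 Ω, ∠Z = −∠Y = -52.17°

16.31 mS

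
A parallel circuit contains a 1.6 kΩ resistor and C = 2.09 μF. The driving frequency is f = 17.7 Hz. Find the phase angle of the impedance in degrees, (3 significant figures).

ω = 2πf = 111.2 rad/s
X_C = 1/(ωC) = 4300 Ω
Parallel: admittances add. Y = 1/R + jωC
Y = (0.000625 + j0.000232) S
|Y| = 0.000667 S → |Z| = 1/|Y| = 1500 Ω, ∠Z = −∠Y = -20.4°

-20.4°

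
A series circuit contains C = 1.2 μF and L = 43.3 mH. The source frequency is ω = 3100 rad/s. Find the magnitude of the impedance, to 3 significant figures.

135 Ω

X_L = ωL = 134 Ω
X_C = 1/(ωC) = 269 Ω
Net reactance X = X_L − X_C = -135 Ω
Z = − j135 Ω
|Z| = √(0² + 135²) = 135 Ω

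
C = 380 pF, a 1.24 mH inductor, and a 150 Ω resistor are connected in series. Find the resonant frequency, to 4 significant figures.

231.9 kHz

ω₀ = 1/√(LC) = 1/√(0.00124 × 3.8e-10) = 1.457e+06 rad/s
f₀ = ω₀/(2π) = 231.9 kHz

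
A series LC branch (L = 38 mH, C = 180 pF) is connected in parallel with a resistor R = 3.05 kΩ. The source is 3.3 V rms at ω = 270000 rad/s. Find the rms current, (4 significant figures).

1.128 mA

X_L = ωL = 10260 Ω
X_C = 1/(ωC) = 20580 Ω
Branch 1: Z₁ = R = 3050 Ω
Branch 2 (series LC): Z₂ = j(X_L − X_C) = −j10320 Ω
Parallel: Z = Z₁Z₂/(Z₁+Z₂), |Z| = 2925 Ω, ∠Z = -16.47°
I = V/|Z| = 3.3/2925 = 1.128 mA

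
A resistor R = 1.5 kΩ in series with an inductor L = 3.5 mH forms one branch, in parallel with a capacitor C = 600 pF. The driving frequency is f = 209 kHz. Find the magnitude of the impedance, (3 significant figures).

ω = 2πf = 1.313e+06 rad/s
X_L = ωL = 4600 Ω
X_C = 1/(ωC) = 1270 Ω
Branch 1 (R+jX_L): Z₁ = 1500 + j4600 Ω, |Z₁| = 4830 Ω
Branch 2 (−jX_C): Z₂ = −j1270 Ω
Parallel: Z = Z₁Z₂/(Z₁+Z₂), |Z| = 1680 Ω, ∠Z = -83.8°

1680 Ω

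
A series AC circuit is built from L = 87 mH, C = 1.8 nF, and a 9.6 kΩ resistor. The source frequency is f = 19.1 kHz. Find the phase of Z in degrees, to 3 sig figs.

ω = 2πf = 120000 rad/s
X_L = ωL = 10400 Ω
X_C = 1/(ωC) = 4630 Ω
Net reactance X = X_L − X_C = 5810 Ω
Z = 9600 + j5810 Ω
|Z| = √(9600² + 5810²) = 11200 Ω
∠Z = arctan(5810/9600) = 31.2°

31.2°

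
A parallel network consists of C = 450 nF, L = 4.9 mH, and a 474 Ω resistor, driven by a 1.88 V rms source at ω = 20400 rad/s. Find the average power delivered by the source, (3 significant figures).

7.46 mW

X_L = ωL = 100 Ω
X_C = 1/(ωC) = 109 Ω
Parallel: admittances add. Y = 1/R + 1/(jωL) + jωC
Y = (0.00211 − j0.000824) S
|Y| = 0.00226 S → |Z| = 1/|Y| = 442 Ω, ∠Z = −∠Y = 21.3°
I = V/|Z| = 4.26 mA
P = VI cos φ = 1.88 × 0.00426 × cos(21.3°) = 7.46 mW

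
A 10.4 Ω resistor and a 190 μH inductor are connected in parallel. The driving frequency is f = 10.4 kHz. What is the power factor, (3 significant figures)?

ω = 2πf = 65350 rad/s
X_L = ωL = 12.4 Ω
Parallel: admittances add. Y = 1/R + 1/(jωL)
Y = (0.0962 − j0.0805) S
|Y| = 0.125 S → |Z| = 1/|Y| = 7.97 Ω, ∠Z = −∠Y = 40.0°
cos φ = cos(40.0°) = 0.767

0.767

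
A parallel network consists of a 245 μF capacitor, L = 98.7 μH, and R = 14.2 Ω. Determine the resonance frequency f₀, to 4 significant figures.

1.023 kHz

ω₀ = 1/√(LC) = 1/√(9.87e-05 × 0.000245) = 6431 rad/s
f₀ = ω₀/(2π) = 1.023 kHz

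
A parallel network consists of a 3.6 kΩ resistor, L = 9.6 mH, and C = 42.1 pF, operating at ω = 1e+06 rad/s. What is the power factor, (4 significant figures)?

X_L = ωL = 9600 Ω
X_C = 1/(ωC) = 23750 Ω
Parallel: admittances add. Y = 1/R + 1/(jωL) + jωC
Y = (0.0002778 − j6.207e-05) S
|Y| = 0.0002846 S → |Z| = 1/|Y| = 3513 Ω, ∠Z = −∠Y = 12.60°
cos φ = cos(12.60°) = 0.9759

0.9759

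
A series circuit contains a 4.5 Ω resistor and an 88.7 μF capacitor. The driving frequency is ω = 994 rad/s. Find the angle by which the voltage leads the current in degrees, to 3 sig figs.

-68.4°

X_C = 1/(ωC) = 11.3 Ω
Z = 4.50 − j11.3 Ω
|Z| = √(4.50² + 11.3²) = 12.2 Ω
∠Z = arctan(-11.3/4.50) = -68.4°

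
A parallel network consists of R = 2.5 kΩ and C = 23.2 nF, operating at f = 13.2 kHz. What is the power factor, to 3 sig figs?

ω = 2πf = 82940 rad/s
X_C = 1/(ωC) = 520 Ω
Parallel: admittances add. Y = 1/R + jωC
Y = (0.000400 + j0.00192) S
|Y| = 0.00197 S → |Z| = 1/|Y| = 509 Ω, ∠Z = −∠Y = -78.3°
cos φ = cos(-78.3°) = 0.204

0.204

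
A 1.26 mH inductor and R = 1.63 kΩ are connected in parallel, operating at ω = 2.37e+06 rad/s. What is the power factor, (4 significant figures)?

X_L = ωL = 2986 Ω
Parallel: admittances add. Y = 1/R + 1/(jωL)
Y = (0.0006135 − j0.0003349) S
|Y| = 0.0006989 S → |Z| = 1/|Y| = 1431 Ω, ∠Z = −∠Y = 28.63°
cos φ = cos(28.63°) = 0.8778

0.8778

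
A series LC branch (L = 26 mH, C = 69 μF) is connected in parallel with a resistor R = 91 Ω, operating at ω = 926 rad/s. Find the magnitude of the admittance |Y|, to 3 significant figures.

119 mS

X_L = ωL = 24.1 Ω
X_C = 1/(ωC) = 15.7 Ω
Branch 1: Z₁ = R = 91.0 Ω
Branch 2 (series LC): Z₂ = j(X_L − X_C) = j8.43 Ω
Parallel: Z = Z₁Z₂/(Z₁+Z₂), |Z| = 8.39 Ω, ∠Z = 84.7°
|Y| = 1/|Z| = 119 mS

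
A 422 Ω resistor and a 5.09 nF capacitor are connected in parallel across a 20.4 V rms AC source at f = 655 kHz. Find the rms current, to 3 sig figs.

ω = 2πf = 4.115e+06 rad/s
X_C = 1/(ωC) = 47.7 Ω
Parallel: admittances add. Y = 1/R + jωC
Y = (0.00237 + j0.0209) S
|Y| = 0.0211 S → |Z| = 1/|Y| = 47.4 Ω, ∠Z = −∠Y = -83.5°
I = V/|Z| = 20.4/47.4 = 430 mA

430 mA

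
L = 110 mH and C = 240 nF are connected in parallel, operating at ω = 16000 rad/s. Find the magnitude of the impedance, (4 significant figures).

305.6 Ω

X_L = ωL = 1760 Ω
X_C = 1/(ωC) = 260.4 Ω
Parallel: admittances add. Y = 1/(jωL) + jωC
Y = (0 + j0.003272) S
|Y| = 0.003272 S → |Z| = 1/|Y| = 305.6 Ω, ∠Z = −∠Y = -90.00°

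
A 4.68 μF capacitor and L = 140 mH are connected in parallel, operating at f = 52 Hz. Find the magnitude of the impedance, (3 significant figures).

49.2 Ω

ω = 2πf = 326.7 rad/s
X_L = ωL = 45.7 Ω
X_C = 1/(ωC) = 654 Ω
Parallel: admittances add. Y = 1/(jωL) + jωC
Y = (0 − j0.0203) S
|Y| = 0.0203 S → |Z| = 1/|Y| = 49.2 Ω, ∠Z = −∠Y = 90.0°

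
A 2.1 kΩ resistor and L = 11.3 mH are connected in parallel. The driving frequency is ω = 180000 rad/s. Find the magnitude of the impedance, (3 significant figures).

1460 Ω

X_L = ωL = 2030 Ω
Parallel: admittances add. Y = 1/R + 1/(jωL)
Y = (0.000476 − j0.000492) S
|Y| = 0.000684 S → |Z| = 1/|Y| = 1460 Ω, ∠Z = −∠Y = 45.9°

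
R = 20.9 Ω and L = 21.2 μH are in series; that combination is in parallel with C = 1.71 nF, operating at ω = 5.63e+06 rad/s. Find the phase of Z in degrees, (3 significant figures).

-46.5°

X_L = ωL = 119 Ω
X_C = 1/(ωC) = 104 Ω
Branch 1 (R+jX_L): Z₁ = 20.9 + j119 Ω, |Z₁| = 121 Ω
Branch 2 (−jX_C): Z₂ = −j104 Ω
Parallel: Z = Z₁Z₂/(Z₁+Z₂), |Z| = 484 Ω, ∠Z = -46.5°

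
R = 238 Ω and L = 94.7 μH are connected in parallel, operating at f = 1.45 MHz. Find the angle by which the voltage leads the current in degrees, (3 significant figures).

ω = 2πf = 9.111e+06 rad/s
X_L = ωL = 863 Ω
Parallel: admittances add. Y = 1/R + 1/(jωL)
Y = (0.00420 − j0.00116) S
|Y| = 0.00436 S → |Z| = 1/|Y| = 229 Ω, ∠Z = −∠Y = 15.4°

15.4°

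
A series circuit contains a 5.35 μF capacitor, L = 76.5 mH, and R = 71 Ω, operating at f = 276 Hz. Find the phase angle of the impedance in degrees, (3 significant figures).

19.3°

ω = 2πf = 1734 rad/s
X_L = ωL = 133 Ω
X_C = 1/(ωC) = 108 Ω
Net reactance X = X_L − X_C = 24.9 Ω
Z = 71.0 + j24.9 Ω
|Z| = √(71.0² + 24.9²) = 75.2 Ω
∠Z = arctan(24.9/71.0) = 19.3°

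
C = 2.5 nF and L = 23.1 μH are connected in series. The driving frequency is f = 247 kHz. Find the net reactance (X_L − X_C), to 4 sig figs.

ω = 2πf = 1.552e+06 rad/s
X_L = ωL = 35.85 Ω
X_C = 1/(ωC) = 257.7 Ω
X = 35.85 − 257.7 = -221.9 Ω

-221.9 Ω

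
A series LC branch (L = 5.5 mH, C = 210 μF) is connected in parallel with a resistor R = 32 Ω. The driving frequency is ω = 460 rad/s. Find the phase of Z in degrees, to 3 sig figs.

X_L = ωL = 2.53 Ω
X_C = 1/(ωC) = 10.4 Ω
Branch 1: Z₁ = R = 32.0 Ω
Branch 2 (series LC): Z₂ = j(X_L − X_C) = −j7.82 Ω
Parallel: Z = Z₁Z₂/(Z₁+Z₂), |Z| = 7.60 Ω, ∠Z = -76.3°

-76.3°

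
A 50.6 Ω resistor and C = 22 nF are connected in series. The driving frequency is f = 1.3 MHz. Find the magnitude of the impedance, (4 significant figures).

ω = 2πf = 8.168e+06 rad/s
X_C = 1/(ωC) = 5.565 Ω
Z = 50.60 − j5.565 Ω
|Z| = √(50.60² + 5.565²) = 50.91 Ω

50.91 Ω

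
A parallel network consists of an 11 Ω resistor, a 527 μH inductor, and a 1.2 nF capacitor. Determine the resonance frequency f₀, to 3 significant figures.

200 kHz

ω₀ = 1/√(LC) = 1/√(0.000527 × 1.2e-09) = 1.257e+06 rad/s
f₀ = ω₀/(2π) = 200 kHz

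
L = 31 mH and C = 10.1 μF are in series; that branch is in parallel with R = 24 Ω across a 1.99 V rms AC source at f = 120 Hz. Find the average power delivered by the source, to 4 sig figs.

165.0 mW

ω = 2πf = 754.0 rad/s
X_L = ωL = 23.37 Ω
X_C = 1/(ωC) = 131.3 Ω
Branch 1: Z₁ = R = 24.00 Ω
Branch 2 (series LC): Z₂ = j(X_L − X_C) = −j107.9 Ω
Parallel: Z = Z₁Z₂/(Z₁+Z₂), |Z| = 23.43 Ω, ∠Z = -12.54°
I = V/|Z| = 84.94 mA
P = VI cos φ = 1.99 × 0.08494 × cos(-12.54°) = 165.0 mW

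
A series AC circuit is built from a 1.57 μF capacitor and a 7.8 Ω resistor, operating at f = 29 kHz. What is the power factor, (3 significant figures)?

0.913

ω = 2πf = 182200 rad/s
X_C = 1/(ωC) = 3.50 Ω
Z = 7.80 − j3.50 Ω
|Z| = √(7.80² + 3.50²) = 8.55 Ω
∠Z = arctan(-3.50/7.80) = -24.1°
cos φ = cos(-24.1°) = 0.913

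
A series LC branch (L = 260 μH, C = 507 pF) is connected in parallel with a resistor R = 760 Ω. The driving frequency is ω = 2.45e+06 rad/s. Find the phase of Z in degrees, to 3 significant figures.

-77.5°

X_L = ωL = 637 Ω
X_C = 1/(ωC) = 805 Ω
Branch 1: Z₁ = R = 760 Ω
Branch 2 (series LC): Z₂ = j(X_L − X_C) = −j168 Ω
Parallel: Z = Z₁Z₂/(Z₁+Z₂), |Z| = 164 Ω, ∠Z = -77.5°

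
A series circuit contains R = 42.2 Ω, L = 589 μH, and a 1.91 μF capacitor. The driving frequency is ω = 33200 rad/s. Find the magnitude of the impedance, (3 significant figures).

X_L = ωL = 19.6 Ω
X_C = 1/(ωC) = 15.8 Ω
Net reactance X = X_L − X_C = 3.78 Ω
Z = 42.2 + j3.78 Ω
|Z| = √(42.2² + 3.78²) = 42.4 Ω

42.4 Ω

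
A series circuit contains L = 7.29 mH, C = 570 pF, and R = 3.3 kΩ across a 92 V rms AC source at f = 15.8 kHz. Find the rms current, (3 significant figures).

ω = 2πf = 99270 rad/s
X_L = ωL = 724 Ω
X_C = 1/(ωC) = 17700 Ω
Net reactance X = X_L − X_C = -16900 Ω
Z = 3300 − j16900 Ω
|Z| = √(3300² + 16900²) = 17300 Ω
I = V/|Z| = 92/17300 = 5.33 mA

5.33 mA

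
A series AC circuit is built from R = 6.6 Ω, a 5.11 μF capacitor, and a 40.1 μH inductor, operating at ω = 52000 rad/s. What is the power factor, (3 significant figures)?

X_L = ωL = 2.09 Ω
X_C = 1/(ωC) = 3.76 Ω
Net reactance X = X_L − X_C = -1.68 Ω
Z = 6.60 − j1.68 Ω
|Z| = √(6.60² + 1.68²) = 6.81 Ω
∠Z = arctan(-1.68/6.60) = -14.3°
cos φ = cos(-14.3°) = 0.969

0.969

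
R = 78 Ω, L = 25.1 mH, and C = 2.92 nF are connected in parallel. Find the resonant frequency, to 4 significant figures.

18.59 kHz

ω₀ = 1/√(LC) = 1/√(0.0251 × 2.92e-09) = 116800 rad/s
f₀ = ω₀/(2π) = 18.59 kHz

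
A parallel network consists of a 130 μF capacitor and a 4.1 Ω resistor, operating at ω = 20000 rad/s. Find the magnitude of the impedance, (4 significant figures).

0.3829 Ω

X_C = 1/(ωC) = 0.3846 Ω
Parallel: admittances add. Y = 1/R + jωC
Y = (0.2439 + j2.600) S
|Y| = 2.611 S → |Z| = 1/|Y| = 0.3829 Ω, ∠Z = −∠Y = -84.64°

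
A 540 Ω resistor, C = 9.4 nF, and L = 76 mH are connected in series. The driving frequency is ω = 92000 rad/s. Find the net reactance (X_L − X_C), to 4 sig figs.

5836 Ω

X_L = ωL = 6992 Ω
X_C = 1/(ωC) = 1156 Ω
X = 6992 − 1156 = 5836 Ω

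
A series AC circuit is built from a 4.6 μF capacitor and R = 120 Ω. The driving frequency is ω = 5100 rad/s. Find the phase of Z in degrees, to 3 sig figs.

X_C = 1/(ωC) = 42.6 Ω
Z = 120 − j42.6 Ω
|Z| = √(120² + 42.6²) = 127 Ω
∠Z = arctan(-42.6/120) = -19.6°

-19.6°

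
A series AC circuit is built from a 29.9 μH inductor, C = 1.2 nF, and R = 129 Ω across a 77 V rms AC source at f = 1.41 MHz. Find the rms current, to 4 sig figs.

ω = 2πf = 8.859e+06 rad/s
X_L = ωL = 264.9 Ω
X_C = 1/(ωC) = 94.06 Ω
Net reactance X = X_L − X_C = 170.8 Ω
Z = 129.0 + j170.8 Ω
|Z| = √(129.0² + 170.8²) = 214.1 Ω
I = V/|Z| = 77/214.1 = 359.7 mA

359.7 mA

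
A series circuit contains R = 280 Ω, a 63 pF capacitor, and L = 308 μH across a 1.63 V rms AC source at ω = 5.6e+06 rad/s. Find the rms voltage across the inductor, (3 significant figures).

2.46 V

X_L = ωL = 1720 Ω
X_C = 1/(ωC) = 2830 Ω
Net reactance X = X_L − X_C = -1110 Ω
Z = 280 − j1110 Ω
|Z| = √(280² + 1110²) = 1140 Ω
I = V/|Z| = 1.42 mA
V_L = I·|Z_L| = 0.00142 × 1720 = 2.46 V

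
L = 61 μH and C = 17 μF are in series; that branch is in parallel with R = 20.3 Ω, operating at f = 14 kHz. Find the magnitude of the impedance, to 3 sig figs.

4.58 Ω

ω = 2πf = 87960 rad/s
X_L = ωL = 5.37 Ω
X_C = 1/(ωC) = 0.669 Ω
Branch 1: Z₁ = R = 20.3 Ω
Branch 2 (series LC): Z₂ = j(X_L − X_C) = j4.70 Ω
Parallel: Z = Z₁Z₂/(Z₁+Z₂), |Z| = 4.58 Ω, ∠Z = 77.0°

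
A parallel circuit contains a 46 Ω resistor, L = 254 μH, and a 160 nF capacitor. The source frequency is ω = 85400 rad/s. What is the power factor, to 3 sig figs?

X_L = ωL = 21.7 Ω
X_C = 1/(ωC) = 73.2 Ω
Parallel: admittances add. Y = 1/R + 1/(jωL) + jωC
Y = (0.0217 − j0.0324) S
|Y| = 0.0390 S → |Z| = 1/|Y| = 25.6 Ω, ∠Z = −∠Y = 56.2°
cos φ = cos(56.2°) = 0.557

0.557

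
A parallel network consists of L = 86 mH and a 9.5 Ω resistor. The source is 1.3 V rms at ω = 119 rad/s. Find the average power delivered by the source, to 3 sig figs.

X_L = ωL = 10.2 Ω
Parallel: admittances add. Y = 1/R + 1/(jωL)
Y = (0.105 − j0.0977) S
|Y| = 0.144 S → |Z| = 1/|Y| = 6.96 Ω, ∠Z = −∠Y = 42.9°
I = V/|Z| = 187 mA
P = VI cos φ = 1.3 × 0.187 × cos(42.9°) = 178 mW

178 mW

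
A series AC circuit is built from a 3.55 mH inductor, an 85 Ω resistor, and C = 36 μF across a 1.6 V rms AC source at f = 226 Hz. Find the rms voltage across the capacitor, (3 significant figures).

ω = 2πf = 1420 rad/s
X_L = ωL = 5.04 Ω
X_C = 1/(ωC) = 19.6 Ω
Net reactance X = X_L − X_C = -14.5 Ω
Z = 85.0 − j14.5 Ω
|Z| = √(85.0² + 14.5²) = 86.2 Ω
I = V/|Z| = 18.6 mA
V_C = I·|Z_C| = 0.0186 × 19.6 = 0.363 V

0.363 V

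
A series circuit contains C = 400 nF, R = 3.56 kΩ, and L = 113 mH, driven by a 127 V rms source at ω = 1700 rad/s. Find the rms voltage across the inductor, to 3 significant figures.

6.45 V

X_L = ωL = 192 Ω
X_C = 1/(ωC) = 1470 Ω
Net reactance X = X_L − X_C = -1280 Ω
Z = 3560 − j1280 Ω
|Z| = √(3560² + 1280²) = 3780 Ω
I = V/|Z| = 33.6 mA
V_L = I·|Z_L| = 0.0336 × 192 = 6.45 V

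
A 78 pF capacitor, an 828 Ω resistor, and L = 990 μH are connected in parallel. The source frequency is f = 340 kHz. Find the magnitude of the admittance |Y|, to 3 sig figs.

ω = 2πf = 2.136e+06 rad/s
X_L = ωL = 2110 Ω
X_C = 1/(ωC) = 6000 Ω
Parallel: admittances add. Y = 1/R + 1/(jωL) + jωC
Y = (0.00121 − j0.000306) S
|Y| = 0.00125 S → |Z| = 1/|Y| = 803 Ω, ∠Z = −∠Y = 14.2°

1.25 mS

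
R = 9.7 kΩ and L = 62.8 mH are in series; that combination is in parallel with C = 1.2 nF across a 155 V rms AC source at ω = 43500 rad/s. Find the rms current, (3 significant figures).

X_L = ωL = 2730 Ω
X_C = 1/(ωC) = 19200 Ω
Branch 1 (R+jX_L): Z₁ = 9700 + j2730 Ω, |Z₁| = 10100 Ω
Branch 2 (−jX_C): Z₂ = −j19200 Ω
Parallel: Z = Z₁Z₂/(Z₁+Z₂), |Z| = 10100 Ω, ∠Z = -14.8°
I = V/|Z| = 155/10100 = 15.3 mA

15.3 mA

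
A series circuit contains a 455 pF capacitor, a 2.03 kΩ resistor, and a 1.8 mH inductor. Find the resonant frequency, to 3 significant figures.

ω₀ = 1/√(LC) = 1/√(0.0018 × 4.55e-10) = 1.105e+06 rad/s
f₀ = ω₀/(2π) = 176 kHz

176 kHz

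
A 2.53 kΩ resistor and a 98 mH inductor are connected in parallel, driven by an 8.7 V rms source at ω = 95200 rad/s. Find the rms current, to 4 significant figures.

X_L = ωL = 9330 Ω
Parallel: admittances add. Y = 1/R + 1/(jωL)
Y = (0.0003953 − j0.0001072) S
|Y| = 0.0004095 S → |Z| = 1/|Y| = 2442 Ω, ∠Z = −∠Y = 15.17°
I = V/|Z| = 8.7/2442 = 3.563 mA

3.563 mA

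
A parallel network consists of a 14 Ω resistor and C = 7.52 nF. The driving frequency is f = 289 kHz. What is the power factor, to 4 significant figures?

0.9822

ω = 2πf = 1.816e+06 rad/s
X_C = 1/(ωC) = 73.23 Ω
Parallel: admittances add. Y = 1/R + jωC
Y = (0.07143 + j0.01366) S
|Y| = 0.07272 S → |Z| = 1/|Y| = 13.75 Ω, ∠Z = −∠Y = -10.82°
cos φ = cos(-10.82°) = 0.9822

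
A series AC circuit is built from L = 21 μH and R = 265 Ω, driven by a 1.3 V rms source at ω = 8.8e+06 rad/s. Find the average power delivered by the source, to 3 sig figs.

4.29 mW

X_L = ωL = 185 Ω
Z = 265 + j185 Ω
|Z| = √(265² + 185²) = 323 Ω
∠Z = arctan(185/265) = 34.9°
I = V/|Z| = 4.02 mA
P = VI cos φ = 1.3 × 0.00402 × cos(34.9°) = 4.29 mW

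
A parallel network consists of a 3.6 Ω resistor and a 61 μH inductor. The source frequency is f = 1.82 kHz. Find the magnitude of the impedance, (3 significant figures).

ω = 2πf = 11440 rad/s
X_L = ωL = 0.698 Ω
Parallel: admittances add. Y = 1/R + 1/(jωL)
Y = (0.278 − j1.43) S
|Y| = 1.46 S → |Z| = 1/|Y| = 0.685 Ω, ∠Z = −∠Y = 79.0°

0.685 Ω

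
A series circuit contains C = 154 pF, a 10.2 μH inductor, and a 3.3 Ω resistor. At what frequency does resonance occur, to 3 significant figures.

4.02 MHz

ω₀ = 1/√(LC) = 1/√(1.02e-05 × 1.54e-10) = 2.523e+07 rad/s
f₀ = ω₀/(2π) = 4.02 MHz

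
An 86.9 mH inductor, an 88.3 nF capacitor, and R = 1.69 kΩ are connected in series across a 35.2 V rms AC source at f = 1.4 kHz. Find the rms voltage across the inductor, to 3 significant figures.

ω = 2πf = 8796 rad/s
X_L = ωL = 764 Ω
X_C = 1/(ωC) = 1290 Ω
Net reactance X = X_L − X_C = -523 Ω
Z = 1690 − j523 Ω
|Z| = √(1690² + 523²) = 1770 Ω
I = V/|Z| = 19.9 mA
V_L = I·|Z_L| = 0.0199 × 764 = 15.2 V

15.2 V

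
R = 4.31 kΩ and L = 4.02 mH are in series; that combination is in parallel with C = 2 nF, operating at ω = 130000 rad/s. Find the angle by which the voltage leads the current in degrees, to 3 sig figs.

-45.4°

X_L = ωL = 523 Ω
X_C = 1/(ωC) = 3850 Ω
Branch 1 (R+jX_L): Z₁ = 4310 + j523 Ω, |Z₁| = 4340 Ω
Branch 2 (−jX_C): Z₂ = −j3850 Ω
Parallel: Z = Z₁Z₂/(Z₁+Z₂), |Z| = 3070 Ω, ∠Z = -45.4°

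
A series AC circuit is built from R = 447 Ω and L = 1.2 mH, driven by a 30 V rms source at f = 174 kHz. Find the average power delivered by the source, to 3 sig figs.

209 mW

ω = 2πf = 1.093e+06 rad/s
X_L = ωL = 1310 Ω
Z = 447 + j1310 Ω
|Z| = √(447² + 1310²) = 1390 Ω
∠Z = arctan(1310/447) = 71.2°
I = V/|Z| = 21.6 mA
P = VI cos φ = 30 × 0.0216 × cos(71.2°) = 209 mW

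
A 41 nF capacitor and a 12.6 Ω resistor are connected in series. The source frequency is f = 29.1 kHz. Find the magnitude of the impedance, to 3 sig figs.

134 Ω

ω = 2πf = 182800 rad/s
X_C = 1/(ωC) = 133 Ω
Z = 12.6 − j133 Ω
|Z| = √(12.6² + 133²) = 134 Ω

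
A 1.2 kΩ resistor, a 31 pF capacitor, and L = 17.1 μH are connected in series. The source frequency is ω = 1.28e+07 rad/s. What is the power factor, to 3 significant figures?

X_L = ωL = 219 Ω
X_C = 1/(ωC) = 2520 Ω
Net reactance X = X_L − X_C = -2300 Ω
Z = 1200 − j2300 Ω
|Z| = √(1200² + 2300²) = 2600 Ω
∠Z = arctan(-2300/1200) = -62.5°
cos φ = cos(-62.5°) = 0.462

0.462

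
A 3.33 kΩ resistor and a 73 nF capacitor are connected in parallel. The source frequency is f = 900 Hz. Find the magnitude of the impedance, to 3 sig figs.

1960 Ω

ω = 2πf = 5655 rad/s
X_C = 1/(ωC) = 2420 Ω
Parallel: admittances add. Y = 1/R + jωC
Y = (0.000300 + j0.000413) S
|Y| = 0.000510 S → |Z| = 1/|Y| = 1960 Ω, ∠Z = −∠Y = -54.0°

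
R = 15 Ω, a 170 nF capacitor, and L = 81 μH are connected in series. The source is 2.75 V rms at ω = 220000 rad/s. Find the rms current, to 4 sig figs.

X_L = ωL = 17.82 Ω
X_C = 1/(ωC) = 26.74 Ω
Net reactance X = X_L − X_C = -8.918 Ω
Z = 15.00 − j8.918 Ω
|Z| = √(15.00² + 8.918²) = 17.45 Ω
I = V/|Z| = 2.75/17.45 = 157.6 mA

157.6 mA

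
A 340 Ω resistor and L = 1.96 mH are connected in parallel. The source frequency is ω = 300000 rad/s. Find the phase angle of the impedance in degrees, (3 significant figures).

30.0°

X_L = ωL = 588 Ω
Parallel: admittances add. Y = 1/R + 1/(jωL)
Y = (0.00294 − j0.00170) S
|Y| = 0.00340 S → |Z| = 1/|Y| = 294 Ω, ∠Z = −∠Y = 30.0°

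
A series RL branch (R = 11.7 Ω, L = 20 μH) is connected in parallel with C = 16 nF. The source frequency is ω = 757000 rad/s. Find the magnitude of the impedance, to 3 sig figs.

23.1 Ω

X_L = ωL = 15.1 Ω
X_C = 1/(ωC) = 82.6 Ω
Branch 1 (R+jX_L): Z₁ = 11.7 + j15.1 Ω, |Z₁| = 19.1 Ω
Branch 2 (−jX_C): Z₂ = −j82.6 Ω
Parallel: Z = Z₁Z₂/(Z₁+Z₂), |Z| = 23.1 Ω, ∠Z = 42.5°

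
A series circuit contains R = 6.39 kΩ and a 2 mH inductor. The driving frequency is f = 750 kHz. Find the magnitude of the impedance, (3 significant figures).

ω = 2πf = 4.712e+06 rad/s
X_L = ωL = 9420 Ω
Z = 6390 + j9420 Ω
|Z| = √(6390² + 9420²) = 11400 Ω

11400 Ω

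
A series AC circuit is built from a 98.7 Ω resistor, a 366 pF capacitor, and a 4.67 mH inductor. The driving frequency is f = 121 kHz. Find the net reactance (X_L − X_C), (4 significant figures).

-43.36 Ω

ω = 2πf = 760300 rad/s
X_L = ωL = 3550 Ω
X_C = 1/(ωC) = 3594 Ω
X = 3550 − 3594 = -43.36 Ω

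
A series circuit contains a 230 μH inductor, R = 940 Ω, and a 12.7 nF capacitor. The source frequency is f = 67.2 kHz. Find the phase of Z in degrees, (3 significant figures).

ω = 2πf = 422200 rad/s
X_L = ωL = 97.1 Ω
X_C = 1/(ωC) = 186 Ω
Net reactance X = X_L − X_C = -89.4 Ω
Z = 940 − j89.4 Ω
|Z| = √(940² + 89.4²) = 944 Ω
∠Z = arctan(-89.4/940) = -5.43°

-5.43°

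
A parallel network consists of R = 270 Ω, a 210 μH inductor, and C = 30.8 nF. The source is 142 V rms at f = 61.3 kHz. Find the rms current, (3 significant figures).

531 mA

ω = 2πf = 385200 rad/s
X_L = ωL = 80.9 Ω
X_C = 1/(ωC) = 84.3 Ω
Parallel: admittances add. Y = 1/R + 1/(jωL) + jωC
Y = (0.00370 − j0.000501) S
|Y| = 0.00374 S → |Z| = 1/|Y| = 268 Ω, ∠Z = −∠Y = 7.70°
I = V/|Z| = 142/268 = 531 mA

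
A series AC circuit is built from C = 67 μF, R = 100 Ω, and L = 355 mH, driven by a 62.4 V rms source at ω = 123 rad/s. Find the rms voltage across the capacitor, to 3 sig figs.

X_L = ωL = 43.7 Ω
X_C = 1/(ωC) = 121 Ω
Net reactance X = X_L − X_C = -77.7 Ω
Z = 100 − j77.7 Ω
|Z| = √(100² + 77.7²) = 127 Ω
I = V/|Z| = 493 mA
V_C = I·|Z_C| = 0.493 × 121 = 59.8 V

59.8 V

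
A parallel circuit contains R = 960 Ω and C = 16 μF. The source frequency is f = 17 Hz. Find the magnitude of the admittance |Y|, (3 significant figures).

ω = 2πf = 106.8 rad/s
X_C = 1/(ωC) = 585 Ω
Parallel: admittances add. Y = 1/R + jωC
Y = (0.00104 + j0.00171) S
|Y| = 0.00200 S → |Z| = 1/|Y| = 500 Ω, ∠Z = −∠Y = -58.6°

2.00 mS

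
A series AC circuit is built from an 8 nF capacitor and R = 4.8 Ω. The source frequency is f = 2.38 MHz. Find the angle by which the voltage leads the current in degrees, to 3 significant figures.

ω = 2πf = 1.495e+07 rad/s
X_C = 1/(ωC) = 8.36 Ω
Z = 4.80 − j8.36 Ω
|Z| = √(4.80² + 8.36²) = 9.64 Ω
∠Z = arctan(-8.36/4.80) = -60.1°

-60.1°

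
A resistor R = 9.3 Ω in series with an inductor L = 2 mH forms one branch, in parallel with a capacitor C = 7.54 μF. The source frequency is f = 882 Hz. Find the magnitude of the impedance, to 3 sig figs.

21.8 Ω

ω = 2πf = 5542 rad/s
X_L = ωL = 11.1 Ω
X_C = 1/(ωC) = 23.9 Ω
Branch 1 (R+jX_L): Z₁ = 9.30 + j11.1 Ω, |Z₁| = 14.5 Ω
Branch 2 (−jX_C): Z₂ = −j23.9 Ω
Parallel: Z = Z₁Z₂/(Z₁+Z₂), |Z| = 21.8 Ω, ∠Z = 14.1°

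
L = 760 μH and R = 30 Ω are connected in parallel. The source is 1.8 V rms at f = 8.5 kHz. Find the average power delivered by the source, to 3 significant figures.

108 mW

ω = 2πf = 53410 rad/s
X_L = ωL = 40.6 Ω
Parallel: admittances add. Y = 1/R + 1/(jωL)
Y = (0.0333 − j0.0246) S
|Y| = 0.0414 S → |Z| = 1/|Y| = 24.1 Ω, ∠Z = −∠Y = 36.5°
I = V/|Z| = 74.6 mA
P = VI cos φ = 1.8 × 0.0746 × cos(36.5°) = 108 mW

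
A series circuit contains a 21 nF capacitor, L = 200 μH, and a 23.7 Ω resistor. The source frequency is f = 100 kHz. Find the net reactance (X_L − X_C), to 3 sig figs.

ω = 2πf = 628300 rad/s
X_L = ωL = 126 Ω
X_C = 1/(ωC) = 75.8 Ω
X = 126 − 75.8 = 49.9 Ω

49.9 Ω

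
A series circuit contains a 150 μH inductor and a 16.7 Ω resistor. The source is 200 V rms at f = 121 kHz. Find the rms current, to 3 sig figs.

ω = 2πf = 760300 rad/s
X_L = ωL = 114 Ω
Z = 16.7 + j114 Ω
|Z| = √(16.7² + 114²) = 115 Ω
I = V/|Z| = 200/115 = 1.74 A

1.74 A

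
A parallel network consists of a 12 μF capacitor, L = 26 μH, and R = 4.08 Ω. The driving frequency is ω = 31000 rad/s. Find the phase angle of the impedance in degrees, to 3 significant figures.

X_L = ωL = 0.806 Ω
X_C = 1/(ωC) = 2.69 Ω
Parallel: admittances add. Y = 1/R + 1/(jωL) + jωC
Y = (0.245 − j0.869) S
|Y| = 0.903 S → |Z| = 1/|Y| = 1.11 Ω, ∠Z = −∠Y = 74.2°

74.2°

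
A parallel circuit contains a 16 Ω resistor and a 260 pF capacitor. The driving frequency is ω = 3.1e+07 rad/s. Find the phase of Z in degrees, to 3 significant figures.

X_C = 1/(ωC) = 124 Ω
Parallel: admittances add. Y = 1/R + jωC
Y = (0.0625 + j0.00806) S
|Y| = 0.0630 S → |Z| = 1/|Y| = 15.9 Ω, ∠Z = −∠Y = -7.35°

-7.35°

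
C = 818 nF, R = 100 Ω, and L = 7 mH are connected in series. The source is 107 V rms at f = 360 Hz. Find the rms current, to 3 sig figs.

200 mA

ω = 2πf = 2262 rad/s
X_L = ωL = 15.8 Ω
X_C = 1/(ωC) = 540 Ω
Net reactance X = X_L − X_C = -525 Ω
Z = 100 − j525 Ω
|Z| = √(100² + 525²) = 534 Ω
I = V/|Z| = 107/534 = 200 mA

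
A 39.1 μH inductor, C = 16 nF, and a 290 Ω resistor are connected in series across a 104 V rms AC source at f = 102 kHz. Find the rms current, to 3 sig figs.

348 mA

ω = 2πf = 640900 rad/s
X_L = ωL = 25.1 Ω
X_C = 1/(ωC) = 97.5 Ω
Net reactance X = X_L − X_C = -72.5 Ω
Z = 290 − j72.5 Ω
|Z| = √(290² + 72.5²) = 299 Ω
I = V/|Z| = 104/299 = 348 mA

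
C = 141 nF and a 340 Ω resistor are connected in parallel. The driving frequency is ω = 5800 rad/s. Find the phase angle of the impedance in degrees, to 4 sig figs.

X_C = 1/(ωC) = 1223 Ω
Parallel: admittances add. Y = 1/R + jωC
Y = (0.002941 + j0.0008178) S
|Y| = 0.003053 S → |Z| = 1/|Y| = 327.6 Ω, ∠Z = −∠Y = -15.54°

-15.54°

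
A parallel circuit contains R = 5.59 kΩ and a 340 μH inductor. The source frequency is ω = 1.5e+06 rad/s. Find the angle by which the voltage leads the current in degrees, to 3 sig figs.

84.8°

X_L = ωL = 510 Ω
Parallel: admittances add. Y = 1/R + 1/(jωL)
Y = (0.000179 − j0.00196) S
|Y| = 0.00197 S → |Z| = 1/|Y| = 508 Ω, ∠Z = −∠Y = 84.8°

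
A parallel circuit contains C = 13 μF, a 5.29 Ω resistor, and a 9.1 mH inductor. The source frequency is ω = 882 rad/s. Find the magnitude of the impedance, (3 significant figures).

X_L = ωL = 8.03 Ω
X_C = 1/(ωC) = 87.2 Ω
Parallel: admittances add. Y = 1/R + 1/(jωL) + jωC
Y = (0.189 − j0.113) S
|Y| = 0.220 S → |Z| = 1/|Y| = 4.54 Ω, ∠Z = −∠Y = 30.9°

4.54 Ω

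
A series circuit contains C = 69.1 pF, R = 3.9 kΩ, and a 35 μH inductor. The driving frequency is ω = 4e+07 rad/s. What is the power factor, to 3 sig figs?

X_L = ωL = 1400 Ω
X_C = 1/(ωC) = 362 Ω
Net reactance X = X_L − X_C = 1040 Ω
Z = 3900 + j1040 Ω
|Z| = √(3900² + 1040²) = 4040 Ω
∠Z = arctan(1040/3900) = 14.9°
cos φ = cos(14.9°) = 0.966

0.966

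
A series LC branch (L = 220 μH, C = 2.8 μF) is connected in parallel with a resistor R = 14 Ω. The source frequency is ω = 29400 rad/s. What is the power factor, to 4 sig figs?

0.3759

X_L = ωL = 6.468 Ω
X_C = 1/(ωC) = 12.15 Ω
Branch 1: Z₁ = R = 14.00 Ω
Branch 2 (series LC): Z₂ = j(X_L − X_C) = −j5.680 Ω
Parallel: Z = Z₁Z₂/(Z₁+Z₂), |Z| = 5.263 Ω, ∠Z = -67.92°
cos φ = cos(-67.92°) = 0.3759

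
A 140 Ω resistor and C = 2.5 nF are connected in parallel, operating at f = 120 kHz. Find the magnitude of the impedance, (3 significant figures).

ω = 2πf = 754000 rad/s
X_C = 1/(ωC) = 531 Ω
Parallel: admittances add. Y = 1/R + jωC
Y = (0.00714 + j0.00188) S
|Y| = 0.00739 S → |Z| = 1/|Y| = 135 Ω, ∠Z = −∠Y = -14.8°

135 Ω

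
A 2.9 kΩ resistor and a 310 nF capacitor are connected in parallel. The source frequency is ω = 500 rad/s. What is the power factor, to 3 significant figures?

X_C = 1/(ωC) = 6450 Ω
Parallel: admittances add. Y = 1/R + jωC
Y = (0.000345 + j0.000155) S
|Y| = 0.000378 S → |Z| = 1/|Y| = 2650 Ω, ∠Z = −∠Y = -24.2°
cos φ = cos(-24.2°) = 0.912

0.912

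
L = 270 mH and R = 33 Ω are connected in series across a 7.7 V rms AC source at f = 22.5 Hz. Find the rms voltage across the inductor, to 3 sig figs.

ω = 2πf = 141.4 rad/s
X_L = ωL = 38.2 Ω
Z = 33.0 + j38.2 Ω
|Z| = √(33.0² + 38.2²) = 50.5 Ω
I = V/|Z| = 153 mA
V_L = I·|Z_L| = 0.153 × 38.2 = 5.82 V

5.82 V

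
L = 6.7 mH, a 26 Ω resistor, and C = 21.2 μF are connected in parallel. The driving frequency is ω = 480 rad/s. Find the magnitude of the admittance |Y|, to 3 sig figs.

X_L = ωL = 3.22 Ω
X_C = 1/(ωC) = 98.3 Ω
Parallel: admittances add. Y = 1/R + 1/(jωL) + jωC
Y = (0.0385 − j0.301) S
|Y| = 0.303 S → |Z| = 1/|Y| = 3.30 Ω, ∠Z = −∠Y = 82.7°

303 mS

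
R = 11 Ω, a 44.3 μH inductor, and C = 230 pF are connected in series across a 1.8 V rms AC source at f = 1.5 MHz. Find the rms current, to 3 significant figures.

ω = 2πf = 9.425e+06 rad/s
X_L = ωL = 418 Ω
X_C = 1/(ωC) = 461 Ω
Net reactance X = X_L − X_C = -43.8 Ω
Z = 11.0 − j43.8 Ω
|Z| = √(11.0² + 43.8²) = 45.2 Ω
I = V/|Z| = 1.8/45.2 = 39.9 mA

39.9 mA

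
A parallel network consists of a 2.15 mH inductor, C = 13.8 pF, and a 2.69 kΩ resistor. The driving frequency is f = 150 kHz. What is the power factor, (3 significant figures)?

ω = 2πf = 942500 rad/s
X_L = ωL = 2030 Ω
X_C = 1/(ωC) = 76900 Ω
Parallel: admittances add. Y = 1/R + 1/(jωL) + jωC
Y = (0.000372 − j0.000480) S
|Y| = 0.000608 S → |Z| = 1/|Y| = 1650 Ω, ∠Z = −∠Y = 52.3°
cos φ = cos(52.3°) = 0.612

0.612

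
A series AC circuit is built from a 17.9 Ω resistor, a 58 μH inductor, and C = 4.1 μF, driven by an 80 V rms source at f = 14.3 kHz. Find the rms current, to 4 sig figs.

4.426 A

ω = 2πf = 89850 rad/s
X_L = ωL = 5.211 Ω
X_C = 1/(ωC) = 2.715 Ω
Net reactance X = X_L − X_C = 2.497 Ω
Z = 17.90 + j2.497 Ω
|Z| = √(17.90² + 2.497²) = 18.07 Ω
I = V/|Z| = 80/18.07 = 4.426 A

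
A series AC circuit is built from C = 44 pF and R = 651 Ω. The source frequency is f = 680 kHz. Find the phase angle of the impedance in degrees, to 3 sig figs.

ω = 2πf = 4.273e+06 rad/s
X_C = 1/(ωC) = 5320 Ω
Z = 651 − j5320 Ω
|Z| = √(651² + 5320²) = 5360 Ω
∠Z = arctan(-5320/651) = -83.0°

-83.0°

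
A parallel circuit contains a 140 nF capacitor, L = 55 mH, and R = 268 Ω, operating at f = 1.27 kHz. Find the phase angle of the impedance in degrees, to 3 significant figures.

17.3°

ω = 2πf = 7980 rad/s
X_L = ωL = 439 Ω
X_C = 1/(ωC) = 895 Ω
Parallel: admittances add. Y = 1/R + 1/(jωL) + jωC
Y = (0.00373 − j0.00116) S
|Y| = 0.00391 S → |Z| = 1/|Y| = 256 Ω, ∠Z = −∠Y = 17.3°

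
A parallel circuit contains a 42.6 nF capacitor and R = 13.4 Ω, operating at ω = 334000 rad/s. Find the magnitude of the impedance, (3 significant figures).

13.2 Ω

X_C = 1/(ωC) = 70.3 Ω
Parallel: admittances add. Y = 1/R + jωC
Y = (0.0746 + j0.0142) S
|Y| = 0.0760 S → |Z| = 1/|Y| = 13.2 Ω, ∠Z = −∠Y = -10.8°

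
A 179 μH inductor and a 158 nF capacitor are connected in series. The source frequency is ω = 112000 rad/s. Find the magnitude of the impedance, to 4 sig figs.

36.46 Ω

X_L = ωL = 20.05 Ω
X_C = 1/(ωC) = 56.51 Ω
Net reactance X = X_L − X_C = -36.46 Ω
Z = − j36.46 Ω
|Z| = √(0² + 36.46²) = 36.46 Ω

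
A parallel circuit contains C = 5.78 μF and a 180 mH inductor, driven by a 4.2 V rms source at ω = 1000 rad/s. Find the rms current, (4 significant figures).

942.7 μA

X_L = ωL = 180.0 Ω
X_C = 1/(ωC) = 173.0 Ω
Parallel: admittances add. Y = 1/(jωL) + jωC
Y = (0 + j0.0002244) S
|Y| = 0.0002244 S → |Z| = 1/|Y| = 4455 Ω, ∠Z = −∠Y = -90.00°
I = V/|Z| = 4.2/4455 = 942.7 μA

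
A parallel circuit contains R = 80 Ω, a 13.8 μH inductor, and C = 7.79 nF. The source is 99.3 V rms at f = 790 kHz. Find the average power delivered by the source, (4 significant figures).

ω = 2πf = 4.964e+06 rad/s
X_L = ωL = 68.50 Ω
X_C = 1/(ωC) = 25.86 Ω
Parallel: admittances add. Y = 1/R + 1/(jωL) + jωC
Y = (0.01250 + j0.02407) S
|Y| = 0.02712 S → |Z| = 1/|Y| = 36.87 Ω, ∠Z = −∠Y = -62.55°
I = V/|Z| = 2.693 A
P = VI cos φ = 99.3 × 2.693 × cos(-62.55°) = 123.3 W

123.3 W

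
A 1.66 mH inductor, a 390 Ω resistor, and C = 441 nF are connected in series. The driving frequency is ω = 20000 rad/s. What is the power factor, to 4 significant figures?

0.9795

X_L = ωL = 33.20 Ω
X_C = 1/(ωC) = 113.4 Ω
Net reactance X = X_L − X_C = -80.18 Ω
Z = 390.0 − j80.18 Ω
|Z| = √(390.0² + 80.18²) = 398.2 Ω
∠Z = arctan(-80.18/390.0) = -11.62°
cos φ = cos(-11.62°) = 0.9795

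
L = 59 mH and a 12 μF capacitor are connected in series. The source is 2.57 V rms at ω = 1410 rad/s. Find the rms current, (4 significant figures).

106.7 mA

X_L = ωL = 83.19 Ω
X_C = 1/(ωC) = 59.10 Ω
Net reactance X = X_L − X_C = 24.09 Ω
Z = j24.09 Ω
|Z| = √(0² + 24.09²) = 24.09 Ω
I = V/|Z| = 2.57/24.09 = 106.7 mA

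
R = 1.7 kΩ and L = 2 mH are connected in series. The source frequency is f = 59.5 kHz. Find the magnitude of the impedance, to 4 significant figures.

ω = 2πf = 373800 rad/s
X_L = ωL = 747.7 Ω
Z = 1700 + j747.7 Ω
|Z| = √(1700² + 747.7²) = 1857 Ω

1857 Ω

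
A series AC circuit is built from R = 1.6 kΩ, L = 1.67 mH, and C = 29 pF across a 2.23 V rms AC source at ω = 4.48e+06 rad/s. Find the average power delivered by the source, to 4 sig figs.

3.053 mW

X_L = ωL = 7482 Ω
X_C = 1/(ωC) = 7697 Ω
Net reactance X = X_L − X_C = -215.4 Ω
Z = 1600 − j215.4 Ω
|Z| = √(1600² + 215.4²) = 1614 Ω
∠Z = arctan(-215.4/1600) = -7.669°
I = V/|Z| = 1.381 mA
P = VI cos φ = 2.23 × 0.001381 × cos(-7.669°) = 3.053 mW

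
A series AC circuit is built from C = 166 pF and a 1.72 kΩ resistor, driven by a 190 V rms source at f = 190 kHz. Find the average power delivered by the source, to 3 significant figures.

2.18 W

ω = 2πf = 1.194e+06 rad/s
X_C = 1/(ωC) = 5050 Ω
Z = 1720 − j5050 Ω
|Z| = √(1720² + 5050²) = 5330 Ω
∠Z = arctan(-5050/1720) = -71.2°
I = V/|Z| = 35.6 mA
P = VI cos φ = 190 × 0.0356 × cos(-71.2°) = 2.18 W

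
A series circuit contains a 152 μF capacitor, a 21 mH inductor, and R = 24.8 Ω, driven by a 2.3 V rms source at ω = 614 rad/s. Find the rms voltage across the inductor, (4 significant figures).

X_L = ωL = 12.89 Ω
X_C = 1/(ωC) = 10.71 Ω
Net reactance X = X_L − X_C = 2.179 Ω
Z = 24.80 + j2.179 Ω
|Z| = √(24.80² + 2.179²) = 24.90 Ω
I = V/|Z| = 92.39 mA
V_L = I·|Z_L| = 0.09239 × 12.89 = 1.191 V

1.191 V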